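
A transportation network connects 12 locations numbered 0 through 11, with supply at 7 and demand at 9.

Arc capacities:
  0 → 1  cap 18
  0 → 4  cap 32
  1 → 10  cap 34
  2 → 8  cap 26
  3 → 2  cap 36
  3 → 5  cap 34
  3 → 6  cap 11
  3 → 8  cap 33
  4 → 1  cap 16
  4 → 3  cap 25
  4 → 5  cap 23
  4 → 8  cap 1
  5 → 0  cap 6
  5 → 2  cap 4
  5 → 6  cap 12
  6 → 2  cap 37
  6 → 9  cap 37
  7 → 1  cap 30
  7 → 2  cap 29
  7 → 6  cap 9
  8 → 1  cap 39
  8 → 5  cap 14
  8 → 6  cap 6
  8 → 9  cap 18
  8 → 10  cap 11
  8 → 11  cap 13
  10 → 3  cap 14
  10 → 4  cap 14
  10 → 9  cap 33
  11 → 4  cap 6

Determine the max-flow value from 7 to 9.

Maximum flow value: 65

augment #1: 7→6→9 bottleneck 9, total now 9
augment #2: 7→1→10→9 bottleneck 30, total now 39
augment #3: 7→2→8→9 bottleneck 18, total now 57
augment #4: 7→2→8→6→9 bottleneck 6, total now 63
augment #5: 7→2→8→10→9 bottleneck 2, total now 65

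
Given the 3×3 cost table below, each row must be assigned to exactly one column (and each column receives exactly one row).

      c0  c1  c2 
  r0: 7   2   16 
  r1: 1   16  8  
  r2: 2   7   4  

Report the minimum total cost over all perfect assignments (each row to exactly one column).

Minimum assignment cost: 7

optimal assignment: row0→col1 (cost 2), row1→col0 (cost 1), row2→col2 (cost 4)
total = 2 + 1 + 4 = 7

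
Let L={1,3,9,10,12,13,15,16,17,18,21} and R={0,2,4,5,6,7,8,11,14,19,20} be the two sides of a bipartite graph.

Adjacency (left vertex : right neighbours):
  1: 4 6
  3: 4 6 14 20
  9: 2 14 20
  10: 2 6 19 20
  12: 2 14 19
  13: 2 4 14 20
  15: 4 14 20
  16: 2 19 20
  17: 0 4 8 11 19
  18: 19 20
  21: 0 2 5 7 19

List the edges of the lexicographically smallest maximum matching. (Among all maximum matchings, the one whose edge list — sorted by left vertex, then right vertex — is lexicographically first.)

|M| = 8 (so the lex-smallest maximum matching has 8 edges)
process left vertices in ascending order; for each, take the smallest-labelled available neighbour that still permits 8 edges overall, or leave it unmatched if none does
lex-smallest matching: {1-4, 3-6, 9-2, 10-19, 12-14, 13-20, 17-0, 21-5}

Lex-smallest maximum matching: {(1,4), (3,6), (9,2), (10,19), (12,14), (13,20), (17,0), (21,5)}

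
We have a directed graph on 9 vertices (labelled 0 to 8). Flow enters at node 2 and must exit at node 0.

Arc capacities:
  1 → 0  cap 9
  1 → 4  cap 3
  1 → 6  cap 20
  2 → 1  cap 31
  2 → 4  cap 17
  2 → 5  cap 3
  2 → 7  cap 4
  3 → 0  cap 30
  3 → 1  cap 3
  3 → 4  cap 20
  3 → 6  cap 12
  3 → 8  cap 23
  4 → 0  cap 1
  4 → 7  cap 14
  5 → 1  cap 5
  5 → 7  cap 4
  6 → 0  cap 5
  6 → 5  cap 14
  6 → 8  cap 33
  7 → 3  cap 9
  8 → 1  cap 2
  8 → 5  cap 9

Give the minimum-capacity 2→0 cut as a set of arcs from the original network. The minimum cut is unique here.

augment #1: 2→1→0 push 9
augment #2: 2→4→0 push 1
augment #3: 2→1→6→0 push 5
augment #4: 2→7→3→0 push 4
augment #5: 2→4→7→3→0 push 5
max flow = 24; residual-reachable set from 2 gives S-side
cut edges (S→T): {(1,0), (4,0), (6,0), (7,3)} total cap 24

Min-cut arcs: {(1,0), (4,0), (6,0), (7,3)} (total capacity 24)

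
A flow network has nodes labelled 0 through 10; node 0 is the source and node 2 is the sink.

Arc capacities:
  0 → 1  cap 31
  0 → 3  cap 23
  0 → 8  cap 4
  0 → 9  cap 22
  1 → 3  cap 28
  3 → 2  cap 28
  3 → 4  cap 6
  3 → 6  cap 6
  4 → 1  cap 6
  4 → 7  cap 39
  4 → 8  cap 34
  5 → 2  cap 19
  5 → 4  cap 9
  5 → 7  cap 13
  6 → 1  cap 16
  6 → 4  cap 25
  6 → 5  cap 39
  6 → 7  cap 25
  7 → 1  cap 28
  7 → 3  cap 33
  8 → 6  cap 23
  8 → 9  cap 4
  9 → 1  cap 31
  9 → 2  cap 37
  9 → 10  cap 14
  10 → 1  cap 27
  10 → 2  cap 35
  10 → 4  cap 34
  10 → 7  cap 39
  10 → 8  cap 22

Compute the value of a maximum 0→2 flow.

augment #1: 0→3→2 bottleneck 23, total now 23
augment #2: 0→9→2 bottleneck 22, total now 45
augment #3: 0→1→3→2 bottleneck 5, total now 50
augment #4: 0→8→9→2 bottleneck 4, total now 54
augment #5: 0→1→3→6→5→2 bottleneck 6, total now 60
augment #6: 0→1→3→4→8→6→5→2 bottleneck 6, total now 66

Maximum flow value: 66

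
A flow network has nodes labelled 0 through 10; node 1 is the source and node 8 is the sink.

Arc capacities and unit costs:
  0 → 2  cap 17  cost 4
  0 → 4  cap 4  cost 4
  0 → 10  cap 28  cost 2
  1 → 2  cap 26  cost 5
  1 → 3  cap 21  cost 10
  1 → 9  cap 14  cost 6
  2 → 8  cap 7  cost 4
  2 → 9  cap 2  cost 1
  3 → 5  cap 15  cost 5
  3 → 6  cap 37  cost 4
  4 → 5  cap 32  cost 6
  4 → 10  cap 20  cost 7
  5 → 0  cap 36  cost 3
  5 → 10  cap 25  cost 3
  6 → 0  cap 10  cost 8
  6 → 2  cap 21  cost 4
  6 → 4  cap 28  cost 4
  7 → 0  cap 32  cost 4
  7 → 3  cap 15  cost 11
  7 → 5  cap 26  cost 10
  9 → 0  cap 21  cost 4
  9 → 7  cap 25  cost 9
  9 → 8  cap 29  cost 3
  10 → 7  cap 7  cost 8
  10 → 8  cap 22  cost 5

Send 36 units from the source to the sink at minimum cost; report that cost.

shortest-cost path #1: 1→2→8 push 7 @ unit cost 9 (adds 63)
shortest-cost path #2: 1→9→8 push 14 @ unit cost 9 (adds 126)
shortest-cost path #3: 1→2→9→8 push 2 @ unit cost 9 (adds 18)
shortest-cost path #4: 1→3→5→10→8 push 13 @ unit cost 23 (adds 299)
total cost = 506

Minimum cost for 36 units: 506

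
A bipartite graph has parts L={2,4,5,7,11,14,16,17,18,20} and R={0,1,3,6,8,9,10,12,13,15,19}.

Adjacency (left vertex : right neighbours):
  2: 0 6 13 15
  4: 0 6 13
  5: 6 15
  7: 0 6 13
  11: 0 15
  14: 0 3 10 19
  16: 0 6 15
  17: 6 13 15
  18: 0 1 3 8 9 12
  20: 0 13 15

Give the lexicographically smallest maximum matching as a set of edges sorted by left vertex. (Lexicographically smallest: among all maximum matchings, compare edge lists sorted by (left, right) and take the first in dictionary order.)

Lex-smallest maximum matching: {(2,0), (4,6), (5,15), (7,13), (14,3), (18,1)}

|M| = 6 (so the lex-smallest maximum matching has 6 edges)
process left vertices in ascending order; for each, take the smallest-labelled available neighbour that still permits 6 edges overall, or leave it unmatched if none does
lex-smallest matching: {2-0, 4-6, 5-15, 7-13, 14-3, 18-1}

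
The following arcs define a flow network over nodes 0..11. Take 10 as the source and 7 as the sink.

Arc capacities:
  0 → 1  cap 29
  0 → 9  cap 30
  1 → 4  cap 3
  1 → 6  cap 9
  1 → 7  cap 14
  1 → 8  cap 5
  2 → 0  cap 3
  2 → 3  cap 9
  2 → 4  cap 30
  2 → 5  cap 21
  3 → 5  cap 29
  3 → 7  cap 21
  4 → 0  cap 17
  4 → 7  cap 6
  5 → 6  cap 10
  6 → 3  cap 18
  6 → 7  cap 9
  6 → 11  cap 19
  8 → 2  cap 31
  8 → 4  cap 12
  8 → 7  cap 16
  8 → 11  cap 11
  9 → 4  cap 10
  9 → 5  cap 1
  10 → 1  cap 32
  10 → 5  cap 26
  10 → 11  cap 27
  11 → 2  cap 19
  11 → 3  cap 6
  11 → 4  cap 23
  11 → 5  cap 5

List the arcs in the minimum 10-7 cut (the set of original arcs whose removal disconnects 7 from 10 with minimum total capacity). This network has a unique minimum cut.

augment #1: 10→1→7 push 14
augment #2: 10→1→4→7 push 3
augment #3: 10→1→6→7 push 9
augment #4: 10→1→8→7 push 5
augment #5: 10→11→3→7 push 6
augment #6: 10→11→4→7 push 3
augment #7: 10→5→6→3→7 push 10
augment #8: 10→11→2→3→7 push 5
max flow = 55; residual-reachable set from 10 gives S-side
cut edges (S→T): {(1,7), (1,8), (3,7), (4,7), (6,7)} total cap 55

Min-cut arcs: {(1,7), (1,8), (3,7), (4,7), (6,7)} (total capacity 55)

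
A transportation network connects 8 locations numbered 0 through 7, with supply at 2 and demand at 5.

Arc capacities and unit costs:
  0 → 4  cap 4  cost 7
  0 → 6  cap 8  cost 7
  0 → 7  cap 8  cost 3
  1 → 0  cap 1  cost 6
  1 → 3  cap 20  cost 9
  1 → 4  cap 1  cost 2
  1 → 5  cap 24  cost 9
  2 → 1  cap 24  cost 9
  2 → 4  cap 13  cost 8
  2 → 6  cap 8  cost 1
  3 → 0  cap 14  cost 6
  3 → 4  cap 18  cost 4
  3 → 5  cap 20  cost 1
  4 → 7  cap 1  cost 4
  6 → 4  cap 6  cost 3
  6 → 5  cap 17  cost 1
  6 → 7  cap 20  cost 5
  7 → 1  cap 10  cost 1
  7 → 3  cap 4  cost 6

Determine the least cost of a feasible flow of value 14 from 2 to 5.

shortest-cost path #1: 2→6→5 push 8 @ unit cost 2 (adds 16)
shortest-cost path #2: 2→1→5 push 6 @ unit cost 18 (adds 108)
total cost = 124

Minimum cost for 14 units: 124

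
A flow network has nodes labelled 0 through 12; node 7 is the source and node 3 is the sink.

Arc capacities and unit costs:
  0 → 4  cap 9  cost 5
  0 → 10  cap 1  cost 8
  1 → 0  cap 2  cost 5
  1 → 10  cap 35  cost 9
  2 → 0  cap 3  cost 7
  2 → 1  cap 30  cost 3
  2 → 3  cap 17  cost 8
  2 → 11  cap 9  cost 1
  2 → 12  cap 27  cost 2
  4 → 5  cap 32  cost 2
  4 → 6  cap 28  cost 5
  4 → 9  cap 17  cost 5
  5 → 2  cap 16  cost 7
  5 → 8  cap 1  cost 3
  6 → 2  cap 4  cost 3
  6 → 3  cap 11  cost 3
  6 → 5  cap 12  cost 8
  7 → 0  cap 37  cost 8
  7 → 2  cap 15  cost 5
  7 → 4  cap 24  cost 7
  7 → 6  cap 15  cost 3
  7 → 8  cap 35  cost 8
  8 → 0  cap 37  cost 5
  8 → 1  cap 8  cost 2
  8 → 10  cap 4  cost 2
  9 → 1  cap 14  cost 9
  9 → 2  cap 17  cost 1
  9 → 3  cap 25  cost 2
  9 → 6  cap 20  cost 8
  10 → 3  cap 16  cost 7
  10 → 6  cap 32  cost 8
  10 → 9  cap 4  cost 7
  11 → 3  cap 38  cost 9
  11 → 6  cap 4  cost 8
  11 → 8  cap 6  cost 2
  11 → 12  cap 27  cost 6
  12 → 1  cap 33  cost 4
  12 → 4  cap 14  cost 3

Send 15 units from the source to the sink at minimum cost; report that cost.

shortest-cost path #1: 7→6→3 push 11 @ unit cost 6 (adds 66)
shortest-cost path #2: 7→2→3 push 4 @ unit cost 13 (adds 52)
total cost = 118

Minimum cost for 15 units: 118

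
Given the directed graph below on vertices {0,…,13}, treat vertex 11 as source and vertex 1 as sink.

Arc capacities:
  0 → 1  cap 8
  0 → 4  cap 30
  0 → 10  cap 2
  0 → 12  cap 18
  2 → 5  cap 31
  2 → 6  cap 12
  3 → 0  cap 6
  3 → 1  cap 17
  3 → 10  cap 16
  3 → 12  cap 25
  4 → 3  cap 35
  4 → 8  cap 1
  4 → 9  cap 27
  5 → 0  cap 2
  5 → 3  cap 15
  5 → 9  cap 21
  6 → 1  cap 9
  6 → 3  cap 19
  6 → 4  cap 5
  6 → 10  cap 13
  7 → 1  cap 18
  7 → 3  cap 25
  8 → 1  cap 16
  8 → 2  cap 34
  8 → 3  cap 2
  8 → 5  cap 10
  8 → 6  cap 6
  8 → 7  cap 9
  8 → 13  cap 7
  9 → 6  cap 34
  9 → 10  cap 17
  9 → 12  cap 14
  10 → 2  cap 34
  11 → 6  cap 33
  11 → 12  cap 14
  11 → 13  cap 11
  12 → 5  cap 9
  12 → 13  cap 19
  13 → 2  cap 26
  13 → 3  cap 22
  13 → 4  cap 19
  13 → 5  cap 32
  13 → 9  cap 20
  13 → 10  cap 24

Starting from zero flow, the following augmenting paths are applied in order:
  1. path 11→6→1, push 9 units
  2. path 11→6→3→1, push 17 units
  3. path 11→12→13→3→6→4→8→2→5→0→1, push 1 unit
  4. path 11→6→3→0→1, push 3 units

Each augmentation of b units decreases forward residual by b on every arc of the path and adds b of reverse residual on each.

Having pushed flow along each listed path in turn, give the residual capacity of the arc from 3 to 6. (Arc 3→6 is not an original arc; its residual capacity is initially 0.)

after path 1 (11→6→1, push 9): res(3,6)=0
after path 2 (11→6→3→1, push 17): res(3,6)=17
after path 3 (11→12→13→3→6→4→8→2→5→0→1, push 1): res(3,6)=16
after path 4 (11→6→3→0→1, push 3): res(3,6)=19

Residual capacity of (3,6): 19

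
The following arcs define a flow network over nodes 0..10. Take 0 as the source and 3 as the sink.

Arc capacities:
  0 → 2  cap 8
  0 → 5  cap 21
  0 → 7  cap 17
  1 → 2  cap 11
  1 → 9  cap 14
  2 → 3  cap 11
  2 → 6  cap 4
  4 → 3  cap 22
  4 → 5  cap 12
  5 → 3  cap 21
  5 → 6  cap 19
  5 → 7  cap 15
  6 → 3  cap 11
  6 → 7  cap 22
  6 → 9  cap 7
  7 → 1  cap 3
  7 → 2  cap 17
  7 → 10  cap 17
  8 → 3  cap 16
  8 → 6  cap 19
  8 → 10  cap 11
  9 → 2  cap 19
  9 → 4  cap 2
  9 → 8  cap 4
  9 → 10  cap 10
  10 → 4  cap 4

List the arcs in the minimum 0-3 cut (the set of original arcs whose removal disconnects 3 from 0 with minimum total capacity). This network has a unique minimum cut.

Min-cut arcs: {(0,5), (2,3), (2,6), (7,1), (10,4)} (total capacity 43)

augment #1: 0→2→3 push 8
augment #2: 0→5→3 push 21
augment #3: 0→7→2→3 push 3
augment #4: 0→7→2→6→3 push 4
augment #5: 0→7→10→4→3 push 4
augment #6: 0→7→1→9→4→3 push 2
augment #7: 0→7→1→9→8→3 push 1
max flow = 43; residual-reachable set from 0 gives S-side
cut edges (S→T): {(0,5), (2,3), (2,6), (7,1), (10,4)} total cap 43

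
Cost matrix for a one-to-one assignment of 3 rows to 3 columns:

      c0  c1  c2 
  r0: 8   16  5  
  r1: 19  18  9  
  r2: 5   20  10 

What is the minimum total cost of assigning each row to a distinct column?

Minimum assignment cost: 28

optimal assignment: row0→col2 (cost 5), row1→col1 (cost 18), row2→col0 (cost 5)
total = 5 + 18 + 5 = 28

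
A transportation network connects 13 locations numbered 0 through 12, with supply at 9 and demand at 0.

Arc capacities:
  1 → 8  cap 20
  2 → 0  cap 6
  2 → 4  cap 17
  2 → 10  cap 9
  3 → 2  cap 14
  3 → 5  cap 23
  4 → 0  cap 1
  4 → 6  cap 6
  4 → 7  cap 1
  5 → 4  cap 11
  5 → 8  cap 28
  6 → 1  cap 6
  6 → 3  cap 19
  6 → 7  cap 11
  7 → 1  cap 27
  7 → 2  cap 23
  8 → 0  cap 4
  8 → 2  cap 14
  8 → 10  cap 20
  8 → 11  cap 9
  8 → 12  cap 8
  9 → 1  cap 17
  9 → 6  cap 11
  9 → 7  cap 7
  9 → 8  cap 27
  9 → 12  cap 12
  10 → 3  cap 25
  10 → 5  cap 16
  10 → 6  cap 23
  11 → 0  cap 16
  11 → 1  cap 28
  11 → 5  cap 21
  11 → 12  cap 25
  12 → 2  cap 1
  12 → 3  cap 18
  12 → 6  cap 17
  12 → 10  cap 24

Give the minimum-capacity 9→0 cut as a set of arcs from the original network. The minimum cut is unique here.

Min-cut arcs: {(2,0), (4,0), (8,0), (8,11)} (total capacity 20)

augment #1: 9→8→0 push 4
augment #2: 9→7→2→0 push 6
augment #3: 9→8→11→0 push 9
augment #4: 9→7→2→4→0 push 1
max flow = 20; residual-reachable set from 9 gives S-side
cut edges (S→T): {(2,0), (4,0), (8,0), (8,11)} total cap 20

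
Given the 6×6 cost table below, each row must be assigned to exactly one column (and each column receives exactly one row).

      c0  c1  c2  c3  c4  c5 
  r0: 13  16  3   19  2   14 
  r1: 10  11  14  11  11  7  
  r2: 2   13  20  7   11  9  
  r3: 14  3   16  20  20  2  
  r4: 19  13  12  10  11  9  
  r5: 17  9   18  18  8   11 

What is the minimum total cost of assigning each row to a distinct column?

optimal assignment: row0→col2 (cost 3), row1→col5 (cost 7), row2→col0 (cost 2), row3→col1 (cost 3), row4→col3 (cost 10), row5→col4 (cost 8)
total = 3 + 7 + 2 + 3 + 10 + 8 = 33

Minimum assignment cost: 33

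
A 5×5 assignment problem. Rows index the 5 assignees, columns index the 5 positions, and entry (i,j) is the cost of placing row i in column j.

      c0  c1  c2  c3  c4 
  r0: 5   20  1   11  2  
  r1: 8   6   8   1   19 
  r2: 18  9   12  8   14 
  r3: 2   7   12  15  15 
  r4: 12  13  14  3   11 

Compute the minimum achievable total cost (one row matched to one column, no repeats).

Minimum assignment cost: 24

one of 2 optimal assignments: row0→col2 (cost 1), row1→col3 (cost 1), row2→col1 (cost 9), row3→col0 (cost 2), row4→col4 (cost 11)
total = 1 + 1 + 9 + 2 + 11 = 24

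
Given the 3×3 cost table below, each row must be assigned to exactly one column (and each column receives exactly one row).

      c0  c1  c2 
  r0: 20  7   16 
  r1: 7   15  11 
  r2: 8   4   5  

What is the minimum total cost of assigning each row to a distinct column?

optimal assignment: row0→col1 (cost 7), row1→col0 (cost 7), row2→col2 (cost 5)
total = 7 + 7 + 5 = 19

Minimum assignment cost: 19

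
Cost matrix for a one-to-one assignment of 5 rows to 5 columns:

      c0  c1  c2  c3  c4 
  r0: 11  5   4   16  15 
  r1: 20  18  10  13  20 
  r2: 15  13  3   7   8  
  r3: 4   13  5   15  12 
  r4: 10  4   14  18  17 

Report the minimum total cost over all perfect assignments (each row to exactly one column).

optimal assignment: row0→col2 (cost 4), row1→col3 (cost 13), row2→col4 (cost 8), row3→col0 (cost 4), row4→col1 (cost 4)
total = 4 + 13 + 8 + 4 + 4 = 33

Minimum assignment cost: 33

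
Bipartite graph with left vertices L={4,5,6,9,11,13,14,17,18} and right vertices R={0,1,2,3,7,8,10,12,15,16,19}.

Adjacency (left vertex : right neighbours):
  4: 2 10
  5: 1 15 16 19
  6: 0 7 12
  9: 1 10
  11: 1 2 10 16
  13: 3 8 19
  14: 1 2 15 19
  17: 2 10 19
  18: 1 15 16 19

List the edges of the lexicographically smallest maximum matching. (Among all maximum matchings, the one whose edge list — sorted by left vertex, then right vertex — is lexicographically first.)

Lex-smallest maximum matching: {(4,2), (5,1), (6,0), (9,10), (11,16), (13,3), (14,15), (17,19)}

|M| = 8 (so the lex-smallest maximum matching has 8 edges)
process left vertices in ascending order; for each, take the smallest-labelled available neighbour that still permits 8 edges overall, or leave it unmatched if none does
lex-smallest matching: {4-2, 5-1, 6-0, 9-10, 11-16, 13-3, 14-15, 17-19}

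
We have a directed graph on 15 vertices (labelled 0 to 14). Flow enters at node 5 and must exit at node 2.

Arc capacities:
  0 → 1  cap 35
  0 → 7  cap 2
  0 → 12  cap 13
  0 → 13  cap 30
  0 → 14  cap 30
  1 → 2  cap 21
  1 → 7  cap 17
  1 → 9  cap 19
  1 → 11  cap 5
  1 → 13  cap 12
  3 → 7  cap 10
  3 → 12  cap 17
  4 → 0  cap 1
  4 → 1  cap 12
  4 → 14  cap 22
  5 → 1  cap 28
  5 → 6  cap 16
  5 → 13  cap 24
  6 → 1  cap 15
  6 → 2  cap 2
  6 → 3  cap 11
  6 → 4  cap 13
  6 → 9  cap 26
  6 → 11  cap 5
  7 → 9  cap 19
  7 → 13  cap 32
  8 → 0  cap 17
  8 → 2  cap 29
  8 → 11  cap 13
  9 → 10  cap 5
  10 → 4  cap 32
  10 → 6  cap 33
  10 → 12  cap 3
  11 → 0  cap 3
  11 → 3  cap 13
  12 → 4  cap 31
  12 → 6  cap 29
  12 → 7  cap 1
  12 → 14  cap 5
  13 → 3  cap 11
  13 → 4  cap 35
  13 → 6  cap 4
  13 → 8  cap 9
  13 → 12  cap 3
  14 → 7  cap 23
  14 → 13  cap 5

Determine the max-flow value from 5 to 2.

Maximum flow value: 32

augment #1: 5→1→2 bottleneck 21, total now 21
augment #2: 5→6→2 bottleneck 2, total now 23
augment #3: 5→13→8→2 bottleneck 9, total now 32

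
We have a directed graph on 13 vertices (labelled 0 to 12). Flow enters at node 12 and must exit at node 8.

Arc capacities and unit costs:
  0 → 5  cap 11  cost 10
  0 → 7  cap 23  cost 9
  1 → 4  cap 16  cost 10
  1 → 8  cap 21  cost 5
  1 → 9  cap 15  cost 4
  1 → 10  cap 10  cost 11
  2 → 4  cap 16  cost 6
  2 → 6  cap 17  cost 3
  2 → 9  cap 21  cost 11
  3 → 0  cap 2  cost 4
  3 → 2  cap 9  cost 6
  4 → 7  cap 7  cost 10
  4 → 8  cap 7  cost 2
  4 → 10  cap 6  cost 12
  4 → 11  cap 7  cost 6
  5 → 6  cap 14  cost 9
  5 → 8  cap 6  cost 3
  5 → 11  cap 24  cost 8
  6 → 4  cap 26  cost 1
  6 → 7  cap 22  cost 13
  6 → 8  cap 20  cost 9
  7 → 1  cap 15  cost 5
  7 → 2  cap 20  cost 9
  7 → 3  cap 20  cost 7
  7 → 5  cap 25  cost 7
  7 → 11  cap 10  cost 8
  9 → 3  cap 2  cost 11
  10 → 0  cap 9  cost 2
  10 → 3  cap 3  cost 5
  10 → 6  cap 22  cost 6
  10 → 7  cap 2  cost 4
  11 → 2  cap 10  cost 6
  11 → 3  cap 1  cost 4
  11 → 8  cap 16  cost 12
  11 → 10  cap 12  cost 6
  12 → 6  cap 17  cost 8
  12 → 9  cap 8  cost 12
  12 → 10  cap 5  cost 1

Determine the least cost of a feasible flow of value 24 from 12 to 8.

Minimum cost for 24 units: 405

shortest-cost path #1: 12→10→6→4→8 push 5 @ unit cost 10 (adds 50)
shortest-cost path #2: 12→6→4→8 push 2 @ unit cost 11 (adds 22)
shortest-cost path #3: 12→6→10→7→1→8 push 2 @ unit cost 16 (adds 32)
shortest-cost path #4: 12→6→8 push 13 @ unit cost 17 (adds 221)
shortest-cost path #5: 12→9→3→0→5→8 push 2 @ unit cost 40 (adds 80)
total cost = 405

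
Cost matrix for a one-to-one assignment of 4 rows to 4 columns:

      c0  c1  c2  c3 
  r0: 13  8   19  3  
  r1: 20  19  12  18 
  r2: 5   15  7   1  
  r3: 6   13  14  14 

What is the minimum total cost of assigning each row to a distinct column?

Minimum assignment cost: 27

optimal assignment: row0→col1 (cost 8), row1→col2 (cost 12), row2→col3 (cost 1), row3→col0 (cost 6)
total = 8 + 12 + 1 + 6 = 27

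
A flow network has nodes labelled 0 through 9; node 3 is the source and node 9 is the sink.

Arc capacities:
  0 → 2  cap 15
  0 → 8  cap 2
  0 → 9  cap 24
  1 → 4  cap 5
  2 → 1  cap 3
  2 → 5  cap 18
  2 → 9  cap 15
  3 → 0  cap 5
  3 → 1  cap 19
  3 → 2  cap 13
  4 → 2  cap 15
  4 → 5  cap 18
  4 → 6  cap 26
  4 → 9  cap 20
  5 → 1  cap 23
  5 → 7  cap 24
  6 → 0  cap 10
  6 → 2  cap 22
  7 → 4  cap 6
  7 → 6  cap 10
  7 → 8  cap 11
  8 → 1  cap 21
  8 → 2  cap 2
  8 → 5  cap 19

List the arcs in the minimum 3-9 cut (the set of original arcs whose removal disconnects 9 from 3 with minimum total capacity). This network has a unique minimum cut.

augment #1: 3→0→9 push 5
augment #2: 3→2→9 push 13
augment #3: 3→1→4→9 push 5
max flow = 23; residual-reachable set from 3 gives S-side
cut edges (S→T): {(1,4), (3,0), (3,2)} total cap 23

Min-cut arcs: {(1,4), (3,0), (3,2)} (total capacity 23)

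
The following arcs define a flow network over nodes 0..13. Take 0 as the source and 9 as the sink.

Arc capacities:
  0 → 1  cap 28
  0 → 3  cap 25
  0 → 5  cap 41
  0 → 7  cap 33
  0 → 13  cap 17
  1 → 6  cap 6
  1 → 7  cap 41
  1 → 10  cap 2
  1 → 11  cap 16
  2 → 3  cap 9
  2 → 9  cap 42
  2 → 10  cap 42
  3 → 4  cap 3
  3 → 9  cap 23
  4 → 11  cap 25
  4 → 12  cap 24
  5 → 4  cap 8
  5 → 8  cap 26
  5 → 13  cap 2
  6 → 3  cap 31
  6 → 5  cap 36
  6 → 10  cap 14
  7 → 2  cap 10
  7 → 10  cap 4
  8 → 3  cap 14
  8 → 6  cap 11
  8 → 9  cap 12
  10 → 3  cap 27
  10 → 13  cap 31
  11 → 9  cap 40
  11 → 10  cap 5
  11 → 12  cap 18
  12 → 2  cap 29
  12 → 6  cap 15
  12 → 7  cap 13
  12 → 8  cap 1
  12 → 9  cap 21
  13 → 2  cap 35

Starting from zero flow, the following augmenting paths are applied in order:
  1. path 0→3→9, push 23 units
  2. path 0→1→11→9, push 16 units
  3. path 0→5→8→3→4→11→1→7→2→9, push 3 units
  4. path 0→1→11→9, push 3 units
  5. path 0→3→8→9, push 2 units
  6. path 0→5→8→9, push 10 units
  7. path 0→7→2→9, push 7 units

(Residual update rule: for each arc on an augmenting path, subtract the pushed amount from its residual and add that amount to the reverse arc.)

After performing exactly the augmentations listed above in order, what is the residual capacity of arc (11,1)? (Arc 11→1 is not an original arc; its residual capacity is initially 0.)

after path 1 (0→3→9, push 23): res(11,1)=0
after path 2 (0→1→11→9, push 16): res(11,1)=16
after path 3 (0→5→8→3→4→11→1→7→2→9, push 3): res(11,1)=13
after path 4 (0→1→11→9, push 3): res(11,1)=16
after path 5 (0→3→8→9, push 2): res(11,1)=16
after path 6 (0→5→8→9, push 10): res(11,1)=16
after path 7 (0→7→2→9, push 7): res(11,1)=16

Residual capacity of (11,1): 16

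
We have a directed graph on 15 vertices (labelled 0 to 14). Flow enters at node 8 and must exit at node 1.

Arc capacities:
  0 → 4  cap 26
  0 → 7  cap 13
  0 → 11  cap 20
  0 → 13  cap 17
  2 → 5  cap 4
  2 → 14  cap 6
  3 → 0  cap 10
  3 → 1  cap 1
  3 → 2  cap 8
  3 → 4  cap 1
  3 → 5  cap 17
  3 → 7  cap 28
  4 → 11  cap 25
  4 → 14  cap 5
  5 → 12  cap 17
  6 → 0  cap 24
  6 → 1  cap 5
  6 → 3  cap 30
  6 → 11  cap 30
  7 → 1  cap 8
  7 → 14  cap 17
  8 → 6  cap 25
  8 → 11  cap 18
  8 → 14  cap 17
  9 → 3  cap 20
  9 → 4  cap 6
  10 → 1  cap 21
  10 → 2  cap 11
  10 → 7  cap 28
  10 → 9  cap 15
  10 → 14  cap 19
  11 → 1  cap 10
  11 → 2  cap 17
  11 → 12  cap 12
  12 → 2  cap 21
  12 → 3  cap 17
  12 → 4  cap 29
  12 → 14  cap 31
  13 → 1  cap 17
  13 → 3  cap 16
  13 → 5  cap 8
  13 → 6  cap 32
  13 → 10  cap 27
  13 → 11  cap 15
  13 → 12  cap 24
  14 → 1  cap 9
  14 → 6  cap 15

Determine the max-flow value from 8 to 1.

augment #1: 8→6→1 bottleneck 5, total now 5
augment #2: 8→11→1 bottleneck 10, total now 15
augment #3: 8→14→1 bottleneck 9, total now 24
augment #4: 8→6→3→1 bottleneck 1, total now 25
augment #5: 8→6→0→7→1 bottleneck 8, total now 33
augment #6: 8→6→0→13→1 bottleneck 11, total now 44
augment #7: 8→14→6→0→13→1 bottleneck 5, total now 49
augment #8: 8→11→12→3→0→13→1 bottleneck 1, total now 50

Maximum flow value: 50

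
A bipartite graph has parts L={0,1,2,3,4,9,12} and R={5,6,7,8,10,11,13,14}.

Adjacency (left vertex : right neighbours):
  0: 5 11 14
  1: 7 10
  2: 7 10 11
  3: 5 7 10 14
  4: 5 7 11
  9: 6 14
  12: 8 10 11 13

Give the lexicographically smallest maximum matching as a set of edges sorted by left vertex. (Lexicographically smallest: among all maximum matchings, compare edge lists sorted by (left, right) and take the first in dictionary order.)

Lex-smallest maximum matching: {(0,5), (1,7), (2,10), (3,14), (4,11), (9,6), (12,8)}

|M| = 7 (so the lex-smallest maximum matching has 7 edges)
process left vertices in ascending order; for each, take the smallest-labelled available neighbour that still permits 7 edges overall, or leave it unmatched if none does
lex-smallest matching: {0-5, 1-7, 2-10, 3-14, 4-11, 9-6, 12-8}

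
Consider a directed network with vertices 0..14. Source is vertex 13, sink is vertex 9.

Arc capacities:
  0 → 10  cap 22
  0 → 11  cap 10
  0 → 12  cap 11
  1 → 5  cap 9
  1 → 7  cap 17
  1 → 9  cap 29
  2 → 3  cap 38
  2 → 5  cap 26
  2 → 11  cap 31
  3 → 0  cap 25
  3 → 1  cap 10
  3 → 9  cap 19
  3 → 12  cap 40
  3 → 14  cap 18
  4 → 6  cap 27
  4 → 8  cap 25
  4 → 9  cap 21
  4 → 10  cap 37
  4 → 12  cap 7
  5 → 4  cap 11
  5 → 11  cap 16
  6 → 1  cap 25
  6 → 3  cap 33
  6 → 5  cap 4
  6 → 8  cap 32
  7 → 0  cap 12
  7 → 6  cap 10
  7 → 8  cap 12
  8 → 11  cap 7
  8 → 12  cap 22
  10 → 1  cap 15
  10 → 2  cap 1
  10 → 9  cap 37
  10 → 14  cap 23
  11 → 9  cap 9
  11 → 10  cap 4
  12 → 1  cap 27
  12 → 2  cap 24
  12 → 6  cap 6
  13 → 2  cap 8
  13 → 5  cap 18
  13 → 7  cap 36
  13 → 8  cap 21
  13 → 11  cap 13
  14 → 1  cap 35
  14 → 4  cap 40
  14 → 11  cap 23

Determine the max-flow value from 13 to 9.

Maximum flow value: 76

augment #1: 13→11→9 bottleneck 9, total now 9
augment #2: 13→2→3→9 bottleneck 8, total now 17
augment #3: 13→5→4→9 bottleneck 11, total now 28
augment #4: 13→11→10→9 bottleneck 4, total now 32
augment #5: 13→7→0→10→9 bottleneck 12, total now 44
augment #6: 13→7→6→1→9 bottleneck 10, total now 54
augment #7: 13→8→12→1→9 bottleneck 19, total now 73
augment #8: 13→8→12→2→3→9 bottleneck 2, total now 75
augment #9: 13→7→8→12→2→3→9 bottleneck 1, total now 76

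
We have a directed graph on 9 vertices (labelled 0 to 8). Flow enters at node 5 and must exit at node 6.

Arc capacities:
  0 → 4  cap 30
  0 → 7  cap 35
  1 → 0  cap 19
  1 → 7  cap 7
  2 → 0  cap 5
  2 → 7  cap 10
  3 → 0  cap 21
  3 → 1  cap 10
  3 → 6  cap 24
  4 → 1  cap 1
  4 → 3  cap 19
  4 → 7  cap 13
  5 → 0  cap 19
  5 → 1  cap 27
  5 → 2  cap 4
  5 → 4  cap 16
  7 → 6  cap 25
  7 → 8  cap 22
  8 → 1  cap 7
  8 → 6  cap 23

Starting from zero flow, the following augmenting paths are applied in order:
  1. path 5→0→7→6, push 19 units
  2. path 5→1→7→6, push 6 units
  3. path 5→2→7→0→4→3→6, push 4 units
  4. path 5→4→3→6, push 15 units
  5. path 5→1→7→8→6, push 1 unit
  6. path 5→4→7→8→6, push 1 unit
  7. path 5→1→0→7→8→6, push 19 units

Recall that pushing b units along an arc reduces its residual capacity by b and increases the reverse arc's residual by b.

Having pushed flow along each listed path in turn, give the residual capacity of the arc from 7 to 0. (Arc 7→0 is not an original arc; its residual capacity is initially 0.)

after path 1 (5→0→7→6, push 19): res(7,0)=19
after path 2 (5→1→7→6, push 6): res(7,0)=19
after path 3 (5→2→7→0→4→3→6, push 4): res(7,0)=15
after path 4 (5→4→3→6, push 15): res(7,0)=15
after path 5 (5→1→7→8→6, push 1): res(7,0)=15
after path 6 (5→4→7→8→6, push 1): res(7,0)=15
after path 7 (5→1→0→7→8→6, push 19): res(7,0)=34

Residual capacity of (7,0): 34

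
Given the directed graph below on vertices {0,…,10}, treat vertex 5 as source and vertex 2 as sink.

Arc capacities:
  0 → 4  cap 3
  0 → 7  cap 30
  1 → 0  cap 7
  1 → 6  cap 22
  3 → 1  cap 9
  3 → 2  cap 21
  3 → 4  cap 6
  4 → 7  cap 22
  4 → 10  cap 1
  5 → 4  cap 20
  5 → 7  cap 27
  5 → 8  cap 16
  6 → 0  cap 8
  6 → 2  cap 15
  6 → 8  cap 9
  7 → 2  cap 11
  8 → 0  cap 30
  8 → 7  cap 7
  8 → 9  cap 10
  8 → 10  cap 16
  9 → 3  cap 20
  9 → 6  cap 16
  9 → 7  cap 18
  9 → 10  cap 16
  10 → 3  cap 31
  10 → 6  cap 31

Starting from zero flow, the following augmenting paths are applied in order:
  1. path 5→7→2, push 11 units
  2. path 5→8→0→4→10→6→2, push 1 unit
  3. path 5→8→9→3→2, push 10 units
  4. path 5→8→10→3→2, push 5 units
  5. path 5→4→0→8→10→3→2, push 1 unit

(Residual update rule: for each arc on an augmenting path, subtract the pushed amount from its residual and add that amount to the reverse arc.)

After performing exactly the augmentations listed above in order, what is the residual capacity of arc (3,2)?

Residual capacity of (3,2): 5

after path 1 (5→7→2, push 11): res(3,2)=21
after path 2 (5→8→0→4→10→6→2, push 1): res(3,2)=21
after path 3 (5→8→9→3→2, push 10): res(3,2)=11
after path 4 (5→8→10→3→2, push 5): res(3,2)=6
after path 5 (5→4→0→8→10→3→2, push 1): res(3,2)=5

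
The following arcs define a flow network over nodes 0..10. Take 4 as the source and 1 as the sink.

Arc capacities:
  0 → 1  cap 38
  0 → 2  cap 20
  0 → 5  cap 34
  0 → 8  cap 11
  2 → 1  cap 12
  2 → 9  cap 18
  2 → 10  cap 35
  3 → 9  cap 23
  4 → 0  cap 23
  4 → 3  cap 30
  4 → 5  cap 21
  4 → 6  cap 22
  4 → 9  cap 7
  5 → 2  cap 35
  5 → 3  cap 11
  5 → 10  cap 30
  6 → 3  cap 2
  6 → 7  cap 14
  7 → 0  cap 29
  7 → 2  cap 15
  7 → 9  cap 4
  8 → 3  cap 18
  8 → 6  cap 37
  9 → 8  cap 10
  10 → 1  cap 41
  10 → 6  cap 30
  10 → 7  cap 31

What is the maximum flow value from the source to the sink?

augment #1: 4→0→1 bottleneck 23, total now 23
augment #2: 4→5→2→1 bottleneck 12, total now 35
augment #3: 4→5→10→1 bottleneck 9, total now 44
augment #4: 4→6→7→0→1 bottleneck 14, total now 58

Maximum flow value: 58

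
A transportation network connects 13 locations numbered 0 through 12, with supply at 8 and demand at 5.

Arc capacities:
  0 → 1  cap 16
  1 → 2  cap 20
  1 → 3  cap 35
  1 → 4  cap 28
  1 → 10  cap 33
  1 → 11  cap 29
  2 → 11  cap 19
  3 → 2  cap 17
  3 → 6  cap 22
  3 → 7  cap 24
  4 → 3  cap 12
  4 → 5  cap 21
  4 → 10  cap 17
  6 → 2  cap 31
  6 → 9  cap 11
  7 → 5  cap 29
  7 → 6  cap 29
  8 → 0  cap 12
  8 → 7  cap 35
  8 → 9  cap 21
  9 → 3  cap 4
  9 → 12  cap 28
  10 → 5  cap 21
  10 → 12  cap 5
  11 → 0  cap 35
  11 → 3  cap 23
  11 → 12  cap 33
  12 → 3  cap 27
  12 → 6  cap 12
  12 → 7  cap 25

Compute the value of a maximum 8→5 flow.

augment #1: 8→7→5 bottleneck 29, total now 29
augment #2: 8→0→1→4→5 bottleneck 12, total now 41
augment #3: 8→7→6→2→11→0→1→4→5 bottleneck 4, total now 45

Maximum flow value: 45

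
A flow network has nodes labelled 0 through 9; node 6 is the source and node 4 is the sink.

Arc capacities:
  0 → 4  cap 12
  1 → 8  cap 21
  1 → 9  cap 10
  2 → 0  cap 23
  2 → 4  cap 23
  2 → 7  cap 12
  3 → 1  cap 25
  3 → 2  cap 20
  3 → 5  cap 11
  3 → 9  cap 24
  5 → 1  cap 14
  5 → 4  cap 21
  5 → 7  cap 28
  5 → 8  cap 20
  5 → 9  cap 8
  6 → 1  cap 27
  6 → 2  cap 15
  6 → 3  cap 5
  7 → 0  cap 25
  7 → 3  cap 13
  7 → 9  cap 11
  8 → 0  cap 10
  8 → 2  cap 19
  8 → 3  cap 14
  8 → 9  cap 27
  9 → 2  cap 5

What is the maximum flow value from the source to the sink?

augment #1: 6→2→4 bottleneck 15, total now 15
augment #2: 6→3→2→4 bottleneck 5, total now 20
augment #3: 6→1→8→0→4 bottleneck 10, total now 30
augment #4: 6→1→8→2→4 bottleneck 3, total now 33
augment #5: 6→1→8→2→0→4 bottleneck 2, total now 35
augment #6: 6→1→8→3→5→4 bottleneck 6, total now 41
augment #7: 6→1→9→2→3→5→4 bottleneck 5, total now 46

Maximum flow value: 46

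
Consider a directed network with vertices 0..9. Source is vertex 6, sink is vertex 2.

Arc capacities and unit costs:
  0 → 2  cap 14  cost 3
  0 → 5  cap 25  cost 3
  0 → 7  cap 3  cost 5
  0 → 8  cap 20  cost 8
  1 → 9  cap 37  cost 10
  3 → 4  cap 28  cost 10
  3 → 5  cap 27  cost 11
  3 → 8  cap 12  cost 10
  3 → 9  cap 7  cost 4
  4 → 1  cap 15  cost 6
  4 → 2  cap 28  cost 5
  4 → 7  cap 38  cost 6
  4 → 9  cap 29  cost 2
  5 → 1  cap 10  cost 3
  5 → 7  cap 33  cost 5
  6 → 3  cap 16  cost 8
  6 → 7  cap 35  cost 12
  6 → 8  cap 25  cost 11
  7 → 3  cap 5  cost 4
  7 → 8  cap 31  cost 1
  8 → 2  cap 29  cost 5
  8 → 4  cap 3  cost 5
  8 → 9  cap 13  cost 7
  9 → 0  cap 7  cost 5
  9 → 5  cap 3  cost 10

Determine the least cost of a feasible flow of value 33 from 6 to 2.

Minimum cost for 33 units: 552

shortest-cost path #1: 6→8→2 push 25 @ unit cost 16 (adds 400)
shortest-cost path #2: 6→7→8→2 push 4 @ unit cost 18 (adds 72)
shortest-cost path #3: 6→3→9→0→2 push 4 @ unit cost 20 (adds 80)
total cost = 552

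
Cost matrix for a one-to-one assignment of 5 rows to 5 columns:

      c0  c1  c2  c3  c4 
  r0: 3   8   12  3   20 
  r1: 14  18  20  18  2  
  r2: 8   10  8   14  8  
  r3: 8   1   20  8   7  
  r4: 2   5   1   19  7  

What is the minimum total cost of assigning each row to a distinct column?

Minimum assignment cost: 15

optimal assignment: row0→col3 (cost 3), row1→col4 (cost 2), row2→col0 (cost 8), row3→col1 (cost 1), row4→col2 (cost 1)
total = 3 + 2 + 8 + 1 + 1 = 15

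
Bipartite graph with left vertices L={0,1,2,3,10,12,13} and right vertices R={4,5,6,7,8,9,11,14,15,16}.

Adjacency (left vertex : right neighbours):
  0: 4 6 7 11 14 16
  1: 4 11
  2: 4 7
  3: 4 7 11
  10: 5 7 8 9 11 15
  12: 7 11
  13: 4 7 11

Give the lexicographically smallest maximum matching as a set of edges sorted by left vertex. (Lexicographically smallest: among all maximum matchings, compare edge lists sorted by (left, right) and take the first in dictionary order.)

|M| = 5 (so the lex-smallest maximum matching has 5 edges)
process left vertices in ascending order; for each, take the smallest-labelled available neighbour that still permits 5 edges overall, or leave it unmatched if none does
lex-smallest matching: {0-6, 1-4, 2-7, 3-11, 10-5}

Lex-smallest maximum matching: {(0,6), (1,4), (2,7), (3,11), (10,5)}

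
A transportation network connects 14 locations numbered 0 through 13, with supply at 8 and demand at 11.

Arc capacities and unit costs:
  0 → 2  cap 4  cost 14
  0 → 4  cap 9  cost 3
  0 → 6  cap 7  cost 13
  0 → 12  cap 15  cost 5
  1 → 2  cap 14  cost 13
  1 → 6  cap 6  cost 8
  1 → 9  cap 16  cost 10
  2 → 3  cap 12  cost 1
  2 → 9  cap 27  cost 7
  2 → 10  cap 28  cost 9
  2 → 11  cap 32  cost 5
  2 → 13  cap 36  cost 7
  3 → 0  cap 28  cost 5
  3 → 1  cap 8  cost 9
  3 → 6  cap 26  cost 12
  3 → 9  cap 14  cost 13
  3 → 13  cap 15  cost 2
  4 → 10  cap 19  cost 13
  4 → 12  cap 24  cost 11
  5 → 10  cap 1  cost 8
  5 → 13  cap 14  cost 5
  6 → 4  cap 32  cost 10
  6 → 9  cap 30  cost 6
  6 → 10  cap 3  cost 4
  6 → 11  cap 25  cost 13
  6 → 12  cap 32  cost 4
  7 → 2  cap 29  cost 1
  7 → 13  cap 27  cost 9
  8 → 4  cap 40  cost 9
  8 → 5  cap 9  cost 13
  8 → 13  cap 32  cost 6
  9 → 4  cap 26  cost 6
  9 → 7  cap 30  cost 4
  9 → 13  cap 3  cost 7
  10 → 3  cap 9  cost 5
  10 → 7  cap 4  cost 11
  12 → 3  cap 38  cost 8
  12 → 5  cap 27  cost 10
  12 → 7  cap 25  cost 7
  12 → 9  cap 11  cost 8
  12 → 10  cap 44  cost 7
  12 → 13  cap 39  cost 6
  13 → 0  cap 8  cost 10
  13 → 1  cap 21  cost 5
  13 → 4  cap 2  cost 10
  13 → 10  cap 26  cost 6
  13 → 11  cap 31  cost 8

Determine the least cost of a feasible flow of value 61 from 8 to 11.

Minimum cost for 61 units: 1451

shortest-cost path #1: 8→13→11 push 31 @ unit cost 14 (adds 434)
shortest-cost path #2: 8→13→1→2→11 push 1 @ unit cost 29 (adds 29)
shortest-cost path #3: 8→4→12→7→2→11 push 24 @ unit cost 33 (adds 792)
shortest-cost path #4: 8→5→10→7→2→11 push 1 @ unit cost 38 (adds 38)
shortest-cost path #5: 8→4→10→7→2→11 push 3 @ unit cost 39 (adds 117)
shortest-cost path #6: 8→5→13→1→2→11 push 1 @ unit cost 41 (adds 41)
total cost = 1451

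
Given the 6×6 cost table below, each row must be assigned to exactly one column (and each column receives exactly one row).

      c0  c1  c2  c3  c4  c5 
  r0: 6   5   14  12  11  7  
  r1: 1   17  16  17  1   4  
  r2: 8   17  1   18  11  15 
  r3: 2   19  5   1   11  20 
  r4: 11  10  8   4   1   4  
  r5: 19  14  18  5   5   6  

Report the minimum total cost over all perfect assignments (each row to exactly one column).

optimal assignment: row0→col1 (cost 5), row1→col0 (cost 1), row2→col2 (cost 1), row3→col3 (cost 1), row4→col4 (cost 1), row5→col5 (cost 6)
total = 5 + 1 + 1 + 1 + 1 + 6 = 15

Minimum assignment cost: 15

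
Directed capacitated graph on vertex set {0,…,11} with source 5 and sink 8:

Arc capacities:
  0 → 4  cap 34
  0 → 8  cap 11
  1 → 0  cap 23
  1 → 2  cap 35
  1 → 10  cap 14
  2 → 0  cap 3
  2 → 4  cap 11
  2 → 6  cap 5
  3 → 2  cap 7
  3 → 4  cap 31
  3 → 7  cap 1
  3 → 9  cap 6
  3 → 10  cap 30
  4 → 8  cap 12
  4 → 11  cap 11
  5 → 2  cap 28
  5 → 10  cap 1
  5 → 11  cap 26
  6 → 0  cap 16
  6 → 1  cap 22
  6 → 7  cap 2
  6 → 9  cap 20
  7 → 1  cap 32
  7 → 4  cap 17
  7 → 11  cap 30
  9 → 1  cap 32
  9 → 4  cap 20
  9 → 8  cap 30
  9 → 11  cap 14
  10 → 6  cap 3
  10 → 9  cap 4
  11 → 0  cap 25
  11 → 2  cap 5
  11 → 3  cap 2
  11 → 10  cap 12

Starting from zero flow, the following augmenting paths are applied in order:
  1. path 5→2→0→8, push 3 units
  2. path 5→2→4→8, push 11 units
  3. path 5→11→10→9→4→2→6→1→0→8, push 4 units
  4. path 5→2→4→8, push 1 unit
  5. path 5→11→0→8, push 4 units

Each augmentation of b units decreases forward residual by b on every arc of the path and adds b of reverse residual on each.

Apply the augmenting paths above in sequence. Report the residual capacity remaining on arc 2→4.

after path 1 (5→2→0→8, push 3): res(2,4)=11
after path 2 (5→2→4→8, push 11): res(2,4)=0
after path 3 (5→11→10→9→4→2→6→1→0→8, push 4): res(2,4)=4
after path 4 (5→2→4→8, push 1): res(2,4)=3
after path 5 (5→11→0→8, push 4): res(2,4)=3

Residual capacity of (2,4): 3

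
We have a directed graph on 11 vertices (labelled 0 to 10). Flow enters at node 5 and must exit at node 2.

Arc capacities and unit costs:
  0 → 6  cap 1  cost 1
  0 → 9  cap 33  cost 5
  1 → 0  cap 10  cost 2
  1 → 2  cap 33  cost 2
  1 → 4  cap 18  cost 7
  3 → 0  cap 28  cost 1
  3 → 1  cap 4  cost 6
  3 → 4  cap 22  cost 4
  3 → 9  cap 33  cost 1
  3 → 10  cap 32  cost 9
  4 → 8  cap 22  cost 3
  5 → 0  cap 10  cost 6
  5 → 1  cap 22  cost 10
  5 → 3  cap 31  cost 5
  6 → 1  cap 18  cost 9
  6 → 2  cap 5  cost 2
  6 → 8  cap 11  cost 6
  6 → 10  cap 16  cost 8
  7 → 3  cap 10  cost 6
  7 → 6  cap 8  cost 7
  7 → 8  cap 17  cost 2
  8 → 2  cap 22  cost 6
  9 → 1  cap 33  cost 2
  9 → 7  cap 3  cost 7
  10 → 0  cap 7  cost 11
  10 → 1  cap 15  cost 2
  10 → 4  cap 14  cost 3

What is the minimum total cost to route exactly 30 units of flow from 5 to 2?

shortest-cost path #1: 5→0→6→2 push 1 @ unit cost 9 (adds 9)
shortest-cost path #2: 5→3→9→1→2 push 29 @ unit cost 10 (adds 290)
total cost = 299

Minimum cost for 30 units: 299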